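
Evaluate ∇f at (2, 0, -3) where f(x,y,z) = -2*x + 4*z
(-2, 0, 4)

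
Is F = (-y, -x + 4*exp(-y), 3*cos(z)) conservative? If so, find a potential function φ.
Yes, F is conservative. φ = -x*y + 3*sin(z) - 4*exp(-y)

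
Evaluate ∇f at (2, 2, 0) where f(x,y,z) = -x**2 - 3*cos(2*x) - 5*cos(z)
(6*sin(4) - 4, 0, 0)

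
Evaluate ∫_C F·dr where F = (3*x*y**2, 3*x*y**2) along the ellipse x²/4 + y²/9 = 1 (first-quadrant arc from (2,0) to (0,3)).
-27 + 81*pi/8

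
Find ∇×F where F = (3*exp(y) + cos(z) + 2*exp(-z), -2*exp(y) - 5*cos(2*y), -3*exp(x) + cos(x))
(0, 3*exp(x) + sin(x) - sin(z) - 2*exp(-z), -3*exp(y))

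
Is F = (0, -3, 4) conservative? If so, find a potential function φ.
Yes, F is conservative. φ = -3*y + 4*z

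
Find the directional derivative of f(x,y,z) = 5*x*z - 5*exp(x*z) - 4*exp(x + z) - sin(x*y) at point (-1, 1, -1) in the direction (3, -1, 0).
sqrt(10)*(-15*exp(2) - 4*exp(2)*cos(1) - 12 + 15*exp(3))*exp(-2)/10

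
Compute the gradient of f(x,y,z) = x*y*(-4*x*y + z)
(y*(-8*x*y + z), x*(-8*x*y + z), x*y)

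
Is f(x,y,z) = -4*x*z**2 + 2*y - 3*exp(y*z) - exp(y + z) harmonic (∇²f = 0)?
No, ∇²f = -8*x - 3*y**2*exp(y*z) - 3*z**2*exp(y*z) - 2*exp(y + z)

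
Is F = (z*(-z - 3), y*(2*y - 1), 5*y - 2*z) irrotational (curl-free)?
No, ∇×F = (5, -2*z - 3, 0)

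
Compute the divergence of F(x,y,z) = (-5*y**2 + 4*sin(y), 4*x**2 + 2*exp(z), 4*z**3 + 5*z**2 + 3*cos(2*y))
2*z*(6*z + 5)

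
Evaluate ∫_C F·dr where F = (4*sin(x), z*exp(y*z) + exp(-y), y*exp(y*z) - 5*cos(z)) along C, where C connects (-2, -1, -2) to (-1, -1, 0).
-exp(2) - 5*sin(2) - 4*cos(1) + 4*cos(2) + 1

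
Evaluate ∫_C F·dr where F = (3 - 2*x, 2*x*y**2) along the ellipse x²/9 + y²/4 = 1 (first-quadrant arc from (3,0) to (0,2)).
3*pi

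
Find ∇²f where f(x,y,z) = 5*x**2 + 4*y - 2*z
10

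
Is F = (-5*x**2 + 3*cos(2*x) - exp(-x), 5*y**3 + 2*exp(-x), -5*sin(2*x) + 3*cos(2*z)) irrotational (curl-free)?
No, ∇×F = (0, 10*cos(2*x), -2*exp(-x))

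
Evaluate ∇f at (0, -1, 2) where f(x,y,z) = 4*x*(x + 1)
(4, 0, 0)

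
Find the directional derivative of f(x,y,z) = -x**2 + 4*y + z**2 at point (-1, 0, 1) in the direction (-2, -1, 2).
-4/3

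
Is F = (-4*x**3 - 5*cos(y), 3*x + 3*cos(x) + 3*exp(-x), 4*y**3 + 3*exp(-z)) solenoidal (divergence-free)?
No, ∇·F = -12*x**2 - 3*exp(-z)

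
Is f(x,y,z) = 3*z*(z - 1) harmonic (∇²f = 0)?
No, ∇²f = 6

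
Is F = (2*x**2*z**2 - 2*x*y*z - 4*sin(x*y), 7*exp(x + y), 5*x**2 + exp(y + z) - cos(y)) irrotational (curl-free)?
No, ∇×F = (exp(y + z) + sin(y), 2*x*(2*x*z - y - 5), 2*x*z + 4*x*cos(x*y) + 7*exp(x + y))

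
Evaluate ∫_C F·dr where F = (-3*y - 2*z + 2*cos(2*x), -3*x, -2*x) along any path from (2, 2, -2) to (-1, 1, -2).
-sin(2) - sin(4) + 3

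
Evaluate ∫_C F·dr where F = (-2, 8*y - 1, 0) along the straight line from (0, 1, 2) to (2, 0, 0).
-7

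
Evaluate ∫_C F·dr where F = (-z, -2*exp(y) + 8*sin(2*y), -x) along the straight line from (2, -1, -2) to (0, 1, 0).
-4*sinh(1) - 4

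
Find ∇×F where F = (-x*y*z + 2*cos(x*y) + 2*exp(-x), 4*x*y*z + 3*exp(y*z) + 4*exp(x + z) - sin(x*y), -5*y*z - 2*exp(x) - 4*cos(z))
(-4*x*y - 3*y*exp(y*z) - 5*z - 4*exp(x + z), -x*y + 2*exp(x), x*z + 2*x*sin(x*y) + 4*y*z - y*cos(x*y) + 4*exp(x + z))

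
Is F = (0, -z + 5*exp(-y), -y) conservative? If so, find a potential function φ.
Yes, F is conservative. φ = -y*z - 5*exp(-y)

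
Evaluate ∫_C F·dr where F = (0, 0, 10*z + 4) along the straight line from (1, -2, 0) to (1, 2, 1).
9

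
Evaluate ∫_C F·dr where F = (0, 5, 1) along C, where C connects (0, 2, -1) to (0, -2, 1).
-18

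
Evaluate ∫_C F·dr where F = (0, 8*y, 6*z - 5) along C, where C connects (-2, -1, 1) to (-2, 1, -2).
24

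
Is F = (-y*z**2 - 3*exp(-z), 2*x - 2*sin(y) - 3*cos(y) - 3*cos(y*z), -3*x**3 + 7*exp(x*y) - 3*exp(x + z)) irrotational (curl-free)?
No, ∇×F = (7*x*exp(x*y) - 3*y*sin(y*z), 9*x**2 - 2*y*z - 7*y*exp(x*y) + 3*exp(x + z) + 3*exp(-z), z**2 + 2)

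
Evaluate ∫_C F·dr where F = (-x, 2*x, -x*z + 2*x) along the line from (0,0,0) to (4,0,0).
-8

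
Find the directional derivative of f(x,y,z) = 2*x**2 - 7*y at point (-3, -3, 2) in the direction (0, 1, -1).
-7*sqrt(2)/2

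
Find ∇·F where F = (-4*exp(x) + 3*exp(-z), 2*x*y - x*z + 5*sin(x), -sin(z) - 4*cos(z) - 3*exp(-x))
2*x - 4*exp(x) + 4*sin(z) - cos(z)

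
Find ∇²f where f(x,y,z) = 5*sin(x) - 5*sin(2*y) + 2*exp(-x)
-5*sin(x) + 20*sin(2*y) + 2*exp(-x)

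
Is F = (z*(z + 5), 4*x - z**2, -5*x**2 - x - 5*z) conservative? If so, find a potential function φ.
No, ∇×F = (2*z, 10*x + 2*z + 6, 4) ≠ 0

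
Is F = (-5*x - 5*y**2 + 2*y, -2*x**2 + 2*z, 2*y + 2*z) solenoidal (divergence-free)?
No, ∇·F = -3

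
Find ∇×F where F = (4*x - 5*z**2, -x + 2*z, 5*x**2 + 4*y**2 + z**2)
(8*y - 2, -10*x - 10*z, -1)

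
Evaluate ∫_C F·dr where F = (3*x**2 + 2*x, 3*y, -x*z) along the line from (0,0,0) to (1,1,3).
1/2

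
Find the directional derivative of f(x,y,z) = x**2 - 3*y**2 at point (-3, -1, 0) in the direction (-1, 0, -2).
6*sqrt(5)/5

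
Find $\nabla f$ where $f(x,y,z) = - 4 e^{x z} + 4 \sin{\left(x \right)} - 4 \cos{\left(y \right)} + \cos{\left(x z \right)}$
(-4*z*exp(x*z) - z*sin(x*z) + 4*cos(x), 4*sin(y), -x*(4*exp(x*z) + sin(x*z)))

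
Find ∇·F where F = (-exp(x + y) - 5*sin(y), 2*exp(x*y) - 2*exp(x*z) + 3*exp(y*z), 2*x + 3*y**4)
2*x*exp(x*y) + 3*z*exp(y*z) - exp(x + y)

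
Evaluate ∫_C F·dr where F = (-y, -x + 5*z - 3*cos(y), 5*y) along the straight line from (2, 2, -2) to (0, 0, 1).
3*sin(2) + 24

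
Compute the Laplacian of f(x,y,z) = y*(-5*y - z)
-10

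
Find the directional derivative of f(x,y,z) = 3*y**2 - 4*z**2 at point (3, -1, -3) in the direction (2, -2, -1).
-4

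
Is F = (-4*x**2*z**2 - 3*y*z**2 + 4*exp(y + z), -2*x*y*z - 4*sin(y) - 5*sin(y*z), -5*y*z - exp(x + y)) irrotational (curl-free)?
No, ∇×F = (2*x*y + 5*y*cos(y*z) - 5*z - exp(x + y), -8*x**2*z - 6*y*z + exp(x + y) + 4*exp(y + z), -2*y*z + 3*z**2 - 4*exp(y + z))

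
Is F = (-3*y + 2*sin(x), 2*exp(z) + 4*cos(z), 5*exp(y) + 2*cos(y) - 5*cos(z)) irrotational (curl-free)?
No, ∇×F = (5*exp(y) - 2*exp(z) - 2*sin(y) + 4*sin(z), 0, 3)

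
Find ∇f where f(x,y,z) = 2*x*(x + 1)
(4*x + 2, 0, 0)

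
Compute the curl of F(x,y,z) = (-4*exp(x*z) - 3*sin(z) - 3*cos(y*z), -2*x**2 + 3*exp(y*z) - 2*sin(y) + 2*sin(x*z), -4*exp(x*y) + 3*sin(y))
(-4*x*exp(x*y) - 2*x*cos(x*z) - 3*y*exp(y*z) + 3*cos(y), -4*x*exp(x*z) + 4*y*exp(x*y) + 3*y*sin(y*z) - 3*cos(z), -4*x - 3*z*sin(y*z) + 2*z*cos(x*z))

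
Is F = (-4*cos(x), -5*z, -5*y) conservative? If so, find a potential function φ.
Yes, F is conservative. φ = -5*y*z - 4*sin(x)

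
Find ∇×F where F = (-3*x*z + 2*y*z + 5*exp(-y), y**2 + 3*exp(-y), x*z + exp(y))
(exp(y), -3*x + 2*y - z, -2*z + 5*exp(-y))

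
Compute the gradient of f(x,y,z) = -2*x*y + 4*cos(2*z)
(-2*y, -2*x, -8*sin(2*z))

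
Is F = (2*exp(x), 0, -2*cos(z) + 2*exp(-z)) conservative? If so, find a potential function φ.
Yes, F is conservative. φ = 2*exp(x) - 2*sin(z) - 2*exp(-z)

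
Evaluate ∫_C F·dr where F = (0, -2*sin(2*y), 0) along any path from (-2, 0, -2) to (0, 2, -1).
-1 + cos(4)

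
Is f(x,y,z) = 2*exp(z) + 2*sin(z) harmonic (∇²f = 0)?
No, ∇²f = 2*exp(z) - 2*sin(z)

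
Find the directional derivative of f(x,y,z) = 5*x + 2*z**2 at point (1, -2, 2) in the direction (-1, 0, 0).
-5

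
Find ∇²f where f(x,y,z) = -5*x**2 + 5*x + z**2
-8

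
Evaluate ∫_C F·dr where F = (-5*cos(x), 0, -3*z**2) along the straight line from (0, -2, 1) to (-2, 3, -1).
2 + 5*sin(2)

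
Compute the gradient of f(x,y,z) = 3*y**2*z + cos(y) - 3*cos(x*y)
(3*y*sin(x*y), 3*x*sin(x*y) + 6*y*z - sin(y), 3*y**2)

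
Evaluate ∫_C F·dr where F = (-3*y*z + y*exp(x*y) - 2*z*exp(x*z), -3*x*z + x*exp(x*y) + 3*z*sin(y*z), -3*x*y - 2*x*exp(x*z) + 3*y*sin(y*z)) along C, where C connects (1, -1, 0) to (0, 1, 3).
-exp(-1) - 3*cos(3) + 4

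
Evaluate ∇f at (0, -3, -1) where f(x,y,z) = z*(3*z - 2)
(0, 0, -8)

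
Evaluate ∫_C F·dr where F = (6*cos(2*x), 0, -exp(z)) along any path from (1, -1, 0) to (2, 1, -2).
-3*sin(2) + 3*sin(4) - exp(-2) + 1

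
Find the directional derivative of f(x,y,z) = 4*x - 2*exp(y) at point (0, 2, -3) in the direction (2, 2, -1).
8/3 - 4*exp(2)/3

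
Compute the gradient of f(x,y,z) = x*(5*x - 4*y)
(10*x - 4*y, -4*x, 0)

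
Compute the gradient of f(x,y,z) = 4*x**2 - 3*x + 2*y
(8*x - 3, 2, 0)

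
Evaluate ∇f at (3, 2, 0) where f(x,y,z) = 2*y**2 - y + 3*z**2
(0, 7, 0)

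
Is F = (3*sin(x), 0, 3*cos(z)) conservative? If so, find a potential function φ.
Yes, F is conservative. φ = 3*sin(z) - 3*cos(x)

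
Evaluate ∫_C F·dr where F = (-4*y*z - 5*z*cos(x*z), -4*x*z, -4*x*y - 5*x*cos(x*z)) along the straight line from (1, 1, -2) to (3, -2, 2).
-5*sin(2) - 5*sin(6) + 40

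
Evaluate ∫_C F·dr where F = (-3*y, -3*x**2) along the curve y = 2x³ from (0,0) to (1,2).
-51/10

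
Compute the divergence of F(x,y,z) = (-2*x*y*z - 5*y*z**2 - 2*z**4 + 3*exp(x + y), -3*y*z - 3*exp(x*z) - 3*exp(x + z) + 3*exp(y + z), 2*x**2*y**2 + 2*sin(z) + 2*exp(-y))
-2*y*z - 3*z + 3*exp(x + y) + 3*exp(y + z) + 2*cos(z)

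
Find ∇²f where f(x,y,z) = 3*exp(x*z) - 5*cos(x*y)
3*x**2*exp(x*z) + 5*x**2*cos(x*y) + 5*y**2*cos(x*y) + 3*z**2*exp(x*z)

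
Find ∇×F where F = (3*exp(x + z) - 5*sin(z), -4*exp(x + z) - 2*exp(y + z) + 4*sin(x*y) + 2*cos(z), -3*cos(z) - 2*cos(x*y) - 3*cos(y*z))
(2*x*sin(x*y) + 3*z*sin(y*z) + 4*exp(x + z) + 2*exp(y + z) + 2*sin(z), -2*y*sin(x*y) + 3*exp(x + z) - 5*cos(z), 4*y*cos(x*y) - 4*exp(x + z))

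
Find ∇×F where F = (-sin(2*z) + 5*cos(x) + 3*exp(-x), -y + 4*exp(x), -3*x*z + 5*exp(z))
(0, 3*z - 2*cos(2*z), 4*exp(x))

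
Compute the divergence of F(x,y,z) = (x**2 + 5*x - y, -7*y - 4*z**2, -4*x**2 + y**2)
2*x - 2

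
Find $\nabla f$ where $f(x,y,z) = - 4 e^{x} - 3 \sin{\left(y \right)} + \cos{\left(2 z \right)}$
(-4*exp(x), -3*cos(y), -2*sin(2*z))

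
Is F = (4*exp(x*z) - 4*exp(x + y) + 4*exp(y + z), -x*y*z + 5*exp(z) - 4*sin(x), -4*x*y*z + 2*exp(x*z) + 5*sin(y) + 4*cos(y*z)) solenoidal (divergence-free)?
No, ∇·F = -4*x*y - x*z + 2*x*exp(x*z) - 4*y*sin(y*z) + 4*z*exp(x*z) - 4*exp(x + y)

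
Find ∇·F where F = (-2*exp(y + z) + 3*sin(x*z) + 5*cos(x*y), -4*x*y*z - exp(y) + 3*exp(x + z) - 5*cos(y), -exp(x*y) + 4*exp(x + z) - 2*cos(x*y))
-4*x*z - 5*y*sin(x*y) + 3*z*cos(x*z) - exp(y) + 4*exp(x + z) + 5*sin(y)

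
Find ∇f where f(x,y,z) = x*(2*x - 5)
(4*x - 5, 0, 0)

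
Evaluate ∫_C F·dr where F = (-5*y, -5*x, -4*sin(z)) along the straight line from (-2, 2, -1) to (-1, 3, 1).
-5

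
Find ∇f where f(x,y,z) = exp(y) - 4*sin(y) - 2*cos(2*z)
(0, exp(y) - 4*cos(y), 4*sin(2*z))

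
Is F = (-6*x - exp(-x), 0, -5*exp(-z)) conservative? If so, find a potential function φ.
Yes, F is conservative. φ = -3*x**2 + 5*exp(-z) + exp(-x)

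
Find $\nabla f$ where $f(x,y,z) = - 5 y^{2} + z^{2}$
(0, -10*y, 2*z)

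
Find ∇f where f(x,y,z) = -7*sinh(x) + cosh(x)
(sinh(x) - 7*cosh(x), 0, 0)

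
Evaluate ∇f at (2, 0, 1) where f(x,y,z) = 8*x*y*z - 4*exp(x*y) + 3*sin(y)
(0, 11, 0)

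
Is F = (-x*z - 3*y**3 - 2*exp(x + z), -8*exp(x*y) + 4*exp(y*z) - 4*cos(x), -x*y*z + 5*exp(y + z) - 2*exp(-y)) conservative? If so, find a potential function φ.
No, ∇×F = (-x*z - 4*y*exp(y*z) + 5*exp(y + z) + 2*exp(-y), -x + y*z - 2*exp(x + z), 9*y**2 - 8*y*exp(x*y) + 4*sin(x)) ≠ 0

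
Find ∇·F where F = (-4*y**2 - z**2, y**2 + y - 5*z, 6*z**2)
2*y + 12*z + 1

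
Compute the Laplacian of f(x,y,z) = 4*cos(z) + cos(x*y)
-x**2*cos(x*y) - y**2*cos(x*y) - 4*cos(z)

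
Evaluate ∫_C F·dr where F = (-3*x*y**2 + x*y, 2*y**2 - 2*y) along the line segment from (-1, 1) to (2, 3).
-71/3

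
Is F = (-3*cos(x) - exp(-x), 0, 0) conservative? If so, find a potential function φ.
Yes, F is conservative. φ = -3*sin(x) + exp(-x)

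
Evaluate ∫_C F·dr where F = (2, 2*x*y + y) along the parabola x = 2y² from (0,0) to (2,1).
11/2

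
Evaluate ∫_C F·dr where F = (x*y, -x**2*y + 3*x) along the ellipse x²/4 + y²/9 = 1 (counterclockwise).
18*pi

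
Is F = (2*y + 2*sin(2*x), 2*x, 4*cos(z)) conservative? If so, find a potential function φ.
Yes, F is conservative. φ = 2*x*y + 4*sin(z) - cos(2*x)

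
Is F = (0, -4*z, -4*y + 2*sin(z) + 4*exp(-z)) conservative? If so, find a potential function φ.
Yes, F is conservative. φ = -4*y*z - 2*cos(z) - 4*exp(-z)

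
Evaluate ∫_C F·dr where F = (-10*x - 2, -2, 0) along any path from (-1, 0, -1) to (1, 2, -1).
-8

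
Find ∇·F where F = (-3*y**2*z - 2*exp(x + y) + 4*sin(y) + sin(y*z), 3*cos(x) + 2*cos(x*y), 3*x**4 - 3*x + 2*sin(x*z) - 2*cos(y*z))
-2*x*sin(x*y) + 2*x*cos(x*z) + 2*y*sin(y*z) - 2*exp(x + y)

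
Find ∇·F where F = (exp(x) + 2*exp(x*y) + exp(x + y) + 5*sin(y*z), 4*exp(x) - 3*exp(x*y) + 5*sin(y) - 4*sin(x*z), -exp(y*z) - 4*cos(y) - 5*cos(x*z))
-3*x*exp(x*y) + 5*x*sin(x*z) + 2*y*exp(x*y) - y*exp(y*z) + exp(x) + exp(x + y) + 5*cos(y)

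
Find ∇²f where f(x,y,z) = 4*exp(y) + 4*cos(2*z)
4*exp(y) - 16*cos(2*z)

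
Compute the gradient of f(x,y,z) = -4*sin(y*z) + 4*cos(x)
(-4*sin(x), -4*z*cos(y*z), -4*y*cos(y*z))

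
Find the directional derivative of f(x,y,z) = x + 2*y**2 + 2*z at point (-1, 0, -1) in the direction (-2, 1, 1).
0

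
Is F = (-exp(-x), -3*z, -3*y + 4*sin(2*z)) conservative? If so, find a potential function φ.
Yes, F is conservative. φ = -3*y*z - 2*cos(2*z) + exp(-x)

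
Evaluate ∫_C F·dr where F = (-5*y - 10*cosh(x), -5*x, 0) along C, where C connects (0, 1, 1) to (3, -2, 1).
30 - 10*sinh(3)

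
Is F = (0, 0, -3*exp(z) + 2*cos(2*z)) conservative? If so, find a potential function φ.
Yes, F is conservative. φ = -3*exp(z) + sin(2*z)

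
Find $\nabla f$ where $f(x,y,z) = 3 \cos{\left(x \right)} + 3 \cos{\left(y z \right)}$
(-3*sin(x), -3*z*sin(y*z), -3*y*sin(y*z))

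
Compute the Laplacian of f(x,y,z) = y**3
6*y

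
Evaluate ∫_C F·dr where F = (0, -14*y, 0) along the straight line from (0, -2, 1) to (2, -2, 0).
0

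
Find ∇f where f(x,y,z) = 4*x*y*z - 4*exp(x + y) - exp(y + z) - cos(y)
(4*y*z - 4*exp(x + y), 4*x*z - 4*exp(x + y) - exp(y + z) + sin(y), 4*x*y - exp(y + z))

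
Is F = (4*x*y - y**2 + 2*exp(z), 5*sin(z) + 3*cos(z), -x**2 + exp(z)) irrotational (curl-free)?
No, ∇×F = (3*sin(z) - 5*cos(z), 2*x + 2*exp(z), -4*x + 2*y)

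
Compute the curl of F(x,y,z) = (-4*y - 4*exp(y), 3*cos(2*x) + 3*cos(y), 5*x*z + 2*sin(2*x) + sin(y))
(cos(y), -5*z - 4*cos(2*x), 4*exp(y) - 6*sin(2*x) + 4)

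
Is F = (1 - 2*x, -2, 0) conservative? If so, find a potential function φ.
Yes, F is conservative. φ = -x**2 + x - 2*y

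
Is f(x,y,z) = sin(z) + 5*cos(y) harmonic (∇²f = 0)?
No, ∇²f = -sin(z) - 5*cos(y)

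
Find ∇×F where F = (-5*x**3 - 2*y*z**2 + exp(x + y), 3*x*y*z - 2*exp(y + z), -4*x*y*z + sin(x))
(-3*x*y - 4*x*z + 2*exp(y + z), -cos(x), 3*y*z + 2*z**2 - exp(x + y))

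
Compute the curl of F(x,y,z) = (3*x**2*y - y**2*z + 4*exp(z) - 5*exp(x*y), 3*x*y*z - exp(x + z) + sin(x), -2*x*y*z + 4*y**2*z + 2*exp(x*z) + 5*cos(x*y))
(-3*x*y - 2*x*z - 5*x*sin(x*y) + 8*y*z + exp(x + z), -y**2 + 2*y*z + 5*y*sin(x*y) - 2*z*exp(x*z) + 4*exp(z), -3*x**2 + 5*x*exp(x*y) + 5*y*z - exp(x + z) + cos(x))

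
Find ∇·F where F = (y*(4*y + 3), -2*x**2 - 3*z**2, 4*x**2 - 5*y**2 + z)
1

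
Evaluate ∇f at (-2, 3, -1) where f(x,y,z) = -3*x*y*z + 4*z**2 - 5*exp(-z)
(9, -6, 10 + 5*E)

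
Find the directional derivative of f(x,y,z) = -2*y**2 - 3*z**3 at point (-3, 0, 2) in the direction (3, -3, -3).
12*sqrt(3)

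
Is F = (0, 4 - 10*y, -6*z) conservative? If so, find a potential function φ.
Yes, F is conservative. φ = -5*y**2 + 4*y - 3*z**2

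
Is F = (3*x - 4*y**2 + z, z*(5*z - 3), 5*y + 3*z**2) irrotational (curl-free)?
No, ∇×F = (8 - 10*z, 1, 8*y)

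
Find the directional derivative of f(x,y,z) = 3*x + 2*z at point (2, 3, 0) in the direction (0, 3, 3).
sqrt(2)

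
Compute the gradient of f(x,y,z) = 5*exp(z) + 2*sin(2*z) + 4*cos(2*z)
(0, 0, 5*exp(z) - 8*sin(2*z) + 4*cos(2*z))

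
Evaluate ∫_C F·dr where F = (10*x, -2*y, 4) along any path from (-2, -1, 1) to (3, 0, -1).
18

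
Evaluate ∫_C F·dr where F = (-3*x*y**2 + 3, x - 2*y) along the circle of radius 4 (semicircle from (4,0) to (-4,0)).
-24 + 8*pi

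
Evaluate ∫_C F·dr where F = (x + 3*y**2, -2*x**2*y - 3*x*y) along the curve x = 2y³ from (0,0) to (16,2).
-256/5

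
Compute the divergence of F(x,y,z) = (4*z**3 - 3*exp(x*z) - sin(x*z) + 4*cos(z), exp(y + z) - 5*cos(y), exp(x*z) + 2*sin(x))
x*exp(x*z) - 3*z*exp(x*z) - z*cos(x*z) + exp(y + z) + 5*sin(y)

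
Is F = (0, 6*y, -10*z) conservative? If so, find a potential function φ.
Yes, F is conservative. φ = 3*y**2 - 5*z**2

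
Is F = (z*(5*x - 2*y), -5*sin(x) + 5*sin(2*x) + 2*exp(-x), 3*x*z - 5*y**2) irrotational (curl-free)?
No, ∇×F = (-10*y, 5*x - 2*y - 3*z, 2*z - 5*cos(x) + 10*cos(2*x) - 2*exp(-x))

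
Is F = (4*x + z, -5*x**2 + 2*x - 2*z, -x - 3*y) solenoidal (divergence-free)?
No, ∇·F = 4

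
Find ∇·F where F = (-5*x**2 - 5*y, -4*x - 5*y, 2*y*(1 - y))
-10*x - 5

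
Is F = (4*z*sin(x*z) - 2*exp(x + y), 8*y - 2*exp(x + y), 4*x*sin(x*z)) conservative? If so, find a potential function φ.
Yes, F is conservative. φ = 4*y**2 - 2*exp(x + y) - 4*cos(x*z)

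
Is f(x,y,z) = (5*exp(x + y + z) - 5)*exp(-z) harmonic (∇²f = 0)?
No, ∇²f = 5*(2*exp(x + y + z) - 1)*exp(-z)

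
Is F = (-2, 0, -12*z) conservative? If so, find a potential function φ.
Yes, F is conservative. φ = -2*x - 6*z**2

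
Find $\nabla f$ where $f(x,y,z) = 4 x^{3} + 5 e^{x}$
(12*x**2 + 5*exp(x), 0, 0)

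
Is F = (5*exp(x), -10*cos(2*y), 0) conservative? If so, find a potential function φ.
Yes, F is conservative. φ = 5*exp(x) - 5*sin(2*y)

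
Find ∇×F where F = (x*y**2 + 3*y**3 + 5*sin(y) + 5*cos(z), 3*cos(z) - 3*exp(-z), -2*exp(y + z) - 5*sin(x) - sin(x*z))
(-2*exp(y + z) + 3*sin(z) - 3*exp(-z), z*cos(x*z) - 5*sin(z) + 5*cos(x), -2*x*y - 9*y**2 - 5*cos(y))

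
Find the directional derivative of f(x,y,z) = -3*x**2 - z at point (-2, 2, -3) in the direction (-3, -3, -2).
-17*sqrt(22)/11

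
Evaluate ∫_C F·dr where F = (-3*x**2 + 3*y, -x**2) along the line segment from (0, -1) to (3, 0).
-69/2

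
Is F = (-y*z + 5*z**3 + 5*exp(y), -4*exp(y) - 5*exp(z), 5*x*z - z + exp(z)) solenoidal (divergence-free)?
No, ∇·F = 5*x - 4*exp(y) + exp(z) - 1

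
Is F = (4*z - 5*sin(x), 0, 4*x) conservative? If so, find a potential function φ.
Yes, F is conservative. φ = 4*x*z + 5*cos(x)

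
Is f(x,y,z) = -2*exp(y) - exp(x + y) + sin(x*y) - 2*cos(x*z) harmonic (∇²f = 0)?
No, ∇²f = -x**2*sin(x*y) + 2*x**2*cos(x*z) - y**2*sin(x*y) + 2*z**2*cos(x*z) - 2*exp(y) - 2*exp(x + y)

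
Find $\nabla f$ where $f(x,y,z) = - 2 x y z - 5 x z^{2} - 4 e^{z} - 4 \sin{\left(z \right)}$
(z*(-2*y - 5*z), -2*x*z, -2*x*y - 10*x*z - 4*exp(z) - 4*cos(z))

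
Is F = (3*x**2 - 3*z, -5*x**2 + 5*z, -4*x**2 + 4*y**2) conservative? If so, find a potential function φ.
No, ∇×F = (8*y - 5, 8*x - 3, -10*x) ≠ 0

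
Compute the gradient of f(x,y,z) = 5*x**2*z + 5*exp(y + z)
(10*x*z, 5*exp(y + z), 5*x**2 + 5*exp(y + z))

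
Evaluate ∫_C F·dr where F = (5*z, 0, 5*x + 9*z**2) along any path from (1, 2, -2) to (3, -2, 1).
52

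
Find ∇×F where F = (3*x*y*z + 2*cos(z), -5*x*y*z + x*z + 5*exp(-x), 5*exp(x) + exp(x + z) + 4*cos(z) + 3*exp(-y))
(5*x*y - x - 3*exp(-y), 3*x*y - 5*exp(x) - exp(x + z) - 2*sin(z), -3*x*z - 5*y*z + z - 5*exp(-x))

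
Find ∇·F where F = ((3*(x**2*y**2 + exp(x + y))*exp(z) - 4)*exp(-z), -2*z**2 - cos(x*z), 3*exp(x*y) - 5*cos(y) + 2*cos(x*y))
6*x*y**2 + 3*exp(x + y)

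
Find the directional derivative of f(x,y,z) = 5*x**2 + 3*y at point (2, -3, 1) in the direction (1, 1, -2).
23*sqrt(6)/6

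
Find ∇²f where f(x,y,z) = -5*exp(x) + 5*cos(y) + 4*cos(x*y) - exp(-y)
-4*x**2*cos(x*y) - 4*y**2*cos(x*y) - 5*exp(x) - 5*cos(y) - exp(-y)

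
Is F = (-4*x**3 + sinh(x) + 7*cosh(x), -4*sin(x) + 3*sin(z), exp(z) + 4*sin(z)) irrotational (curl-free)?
No, ∇×F = (-3*cos(z), 0, -4*cos(x))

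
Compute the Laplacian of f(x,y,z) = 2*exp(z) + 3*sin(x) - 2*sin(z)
2*exp(z) - 3*sin(x) + 2*sin(z)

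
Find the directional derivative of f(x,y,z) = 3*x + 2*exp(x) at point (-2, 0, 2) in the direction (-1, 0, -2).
sqrt(5)*(-3*exp(2) - 2)*exp(-2)/5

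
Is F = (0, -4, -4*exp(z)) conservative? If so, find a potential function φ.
Yes, F is conservative. φ = -4*y - 4*exp(z)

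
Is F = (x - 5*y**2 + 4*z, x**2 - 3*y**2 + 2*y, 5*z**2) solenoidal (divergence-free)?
No, ∇·F = -6*y + 10*z + 3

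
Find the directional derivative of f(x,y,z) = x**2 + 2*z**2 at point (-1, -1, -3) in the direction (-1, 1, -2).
13*sqrt(6)/3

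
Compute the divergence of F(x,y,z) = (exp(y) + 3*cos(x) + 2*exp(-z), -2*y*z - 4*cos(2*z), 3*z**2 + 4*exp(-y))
4*z - 3*sin(x)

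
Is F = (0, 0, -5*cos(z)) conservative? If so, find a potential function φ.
Yes, F is conservative. φ = -5*sin(z)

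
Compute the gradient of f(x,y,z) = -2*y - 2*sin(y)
(0, -2*cos(y) - 2, 0)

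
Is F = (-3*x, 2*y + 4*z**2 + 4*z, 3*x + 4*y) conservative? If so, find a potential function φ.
No, ∇×F = (-8*z, -3, 0) ≠ 0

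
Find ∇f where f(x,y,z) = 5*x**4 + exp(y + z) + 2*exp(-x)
(20*x**3 - 2*exp(-x), exp(y + z), exp(y + z))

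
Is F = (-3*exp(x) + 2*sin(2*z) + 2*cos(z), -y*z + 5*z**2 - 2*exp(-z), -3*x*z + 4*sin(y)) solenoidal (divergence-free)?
No, ∇·F = -3*x - z - 3*exp(x)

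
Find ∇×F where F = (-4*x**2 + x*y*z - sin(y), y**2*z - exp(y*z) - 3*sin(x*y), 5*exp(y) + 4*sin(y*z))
(-y**2 + y*exp(y*z) + 4*z*cos(y*z) + 5*exp(y), x*y, -x*z - 3*y*cos(x*y) + cos(y))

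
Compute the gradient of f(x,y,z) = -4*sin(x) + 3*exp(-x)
(-4*cos(x) - 3*exp(-x), 0, 0)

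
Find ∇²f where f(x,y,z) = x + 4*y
0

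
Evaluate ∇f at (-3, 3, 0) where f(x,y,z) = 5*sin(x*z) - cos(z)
(0, 0, -15)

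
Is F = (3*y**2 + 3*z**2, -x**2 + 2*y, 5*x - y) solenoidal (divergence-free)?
No, ∇·F = 2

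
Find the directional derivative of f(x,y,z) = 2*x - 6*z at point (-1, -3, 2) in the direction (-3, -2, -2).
6*sqrt(17)/17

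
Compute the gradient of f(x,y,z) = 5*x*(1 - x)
(5 - 10*x, 0, 0)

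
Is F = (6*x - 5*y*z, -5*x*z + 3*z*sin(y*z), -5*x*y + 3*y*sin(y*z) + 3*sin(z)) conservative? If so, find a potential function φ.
Yes, F is conservative. φ = 3*x**2 - 5*x*y*z - 3*cos(z) - 3*cos(y*z)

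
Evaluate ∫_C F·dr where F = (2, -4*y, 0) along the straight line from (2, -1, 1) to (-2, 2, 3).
-14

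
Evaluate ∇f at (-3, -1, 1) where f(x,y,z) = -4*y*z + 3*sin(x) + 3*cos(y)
(3*cos(3), -4 + 3*sin(1), 4)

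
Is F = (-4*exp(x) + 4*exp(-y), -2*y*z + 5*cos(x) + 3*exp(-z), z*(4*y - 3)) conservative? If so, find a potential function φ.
No, ∇×F = (2*y + 4*z + 3*exp(-z), 0, -5*sin(x) + 4*exp(-y)) ≠ 0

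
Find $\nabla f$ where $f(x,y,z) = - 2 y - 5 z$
(0, -2, -5)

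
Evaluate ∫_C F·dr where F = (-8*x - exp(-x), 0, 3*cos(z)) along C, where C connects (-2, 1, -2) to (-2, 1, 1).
3*sin(1) + 3*sin(2)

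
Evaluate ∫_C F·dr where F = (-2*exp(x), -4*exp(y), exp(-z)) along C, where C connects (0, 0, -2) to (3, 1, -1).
-2*exp(3) - 5*E + 6 + exp(2)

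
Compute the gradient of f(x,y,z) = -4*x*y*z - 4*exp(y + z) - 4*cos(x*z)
(4*z*(-y + sin(x*z)), -4*x*z - 4*exp(y + z), -4*x*y + 4*x*sin(x*z) - 4*exp(y + z))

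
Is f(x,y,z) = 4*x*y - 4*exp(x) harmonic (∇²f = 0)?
No, ∇²f = -4*exp(x)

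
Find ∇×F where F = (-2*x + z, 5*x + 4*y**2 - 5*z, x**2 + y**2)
(2*y + 5, 1 - 2*x, 5)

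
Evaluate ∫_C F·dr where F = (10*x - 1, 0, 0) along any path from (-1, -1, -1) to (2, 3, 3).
12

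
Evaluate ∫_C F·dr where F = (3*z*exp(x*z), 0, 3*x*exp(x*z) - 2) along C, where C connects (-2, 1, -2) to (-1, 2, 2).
-3*exp(4) - 8 + 3*exp(-2)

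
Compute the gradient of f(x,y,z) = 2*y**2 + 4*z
(0, 4*y, 4)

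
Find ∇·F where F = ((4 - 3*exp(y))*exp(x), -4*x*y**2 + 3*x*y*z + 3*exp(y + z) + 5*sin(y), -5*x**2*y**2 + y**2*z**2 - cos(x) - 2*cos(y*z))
-8*x*y + 3*x*z + 2*y**2*z + 2*y*sin(y*z) + (4 - 3*exp(y))*exp(x) + 3*exp(y + z) + 5*cos(y)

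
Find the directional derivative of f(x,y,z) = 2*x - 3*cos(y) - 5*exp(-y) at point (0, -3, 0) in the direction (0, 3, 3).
sqrt(2)*(-3*sin(3) + 5*exp(3))/2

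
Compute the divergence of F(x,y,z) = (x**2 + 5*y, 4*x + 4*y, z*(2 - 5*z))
2*x - 10*z + 6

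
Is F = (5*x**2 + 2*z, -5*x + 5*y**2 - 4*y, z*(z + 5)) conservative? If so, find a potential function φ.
No, ∇×F = (0, 2, -5) ≠ 0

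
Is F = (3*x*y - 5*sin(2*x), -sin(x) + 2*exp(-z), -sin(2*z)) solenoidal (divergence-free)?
No, ∇·F = 3*y - 10*cos(2*x) - 2*cos(2*z)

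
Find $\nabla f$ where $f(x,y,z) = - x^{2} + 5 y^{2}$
(-2*x, 10*y, 0)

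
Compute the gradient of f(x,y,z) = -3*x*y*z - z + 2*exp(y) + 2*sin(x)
(-3*y*z + 2*cos(x), -3*x*z + 2*exp(y), -3*x*y - 1)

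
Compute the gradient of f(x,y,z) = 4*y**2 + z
(0, 8*y, 1)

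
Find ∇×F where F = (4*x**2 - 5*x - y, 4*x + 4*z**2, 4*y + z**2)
(4 - 8*z, 0, 5)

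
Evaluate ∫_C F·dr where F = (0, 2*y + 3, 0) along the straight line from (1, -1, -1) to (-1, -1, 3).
0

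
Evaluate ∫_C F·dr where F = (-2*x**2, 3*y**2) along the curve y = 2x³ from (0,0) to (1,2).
22/3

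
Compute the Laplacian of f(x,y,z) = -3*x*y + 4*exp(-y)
4*exp(-y)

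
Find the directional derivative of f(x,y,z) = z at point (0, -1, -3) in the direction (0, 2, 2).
sqrt(2)/2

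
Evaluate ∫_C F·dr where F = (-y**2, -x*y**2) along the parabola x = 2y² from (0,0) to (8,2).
-144/5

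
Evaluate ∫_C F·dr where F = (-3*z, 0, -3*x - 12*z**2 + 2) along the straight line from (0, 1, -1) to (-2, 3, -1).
-6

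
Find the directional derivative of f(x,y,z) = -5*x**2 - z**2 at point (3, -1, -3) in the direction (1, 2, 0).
-6*sqrt(5)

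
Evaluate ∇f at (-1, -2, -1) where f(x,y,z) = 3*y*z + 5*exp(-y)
(0, -5*exp(2) - 3, -6)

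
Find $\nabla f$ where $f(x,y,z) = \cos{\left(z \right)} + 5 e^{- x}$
(-5*exp(-x), 0, -sin(z))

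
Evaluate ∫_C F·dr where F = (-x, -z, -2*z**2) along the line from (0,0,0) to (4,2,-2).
-2/3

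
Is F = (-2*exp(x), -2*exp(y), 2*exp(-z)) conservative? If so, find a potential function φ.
Yes, F is conservative. φ = -2*exp(x) - 2*exp(y) - 2*exp(-z)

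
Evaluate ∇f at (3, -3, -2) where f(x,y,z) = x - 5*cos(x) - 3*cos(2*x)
(6*sin(6) + 5*sin(3) + 1, 0, 0)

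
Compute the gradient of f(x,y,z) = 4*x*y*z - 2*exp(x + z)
(4*y*z - 2*exp(x + z), 4*x*z, 4*x*y - 2*exp(x + z))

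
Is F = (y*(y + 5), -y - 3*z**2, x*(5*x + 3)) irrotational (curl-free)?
No, ∇×F = (6*z, -10*x - 3, -2*y - 5)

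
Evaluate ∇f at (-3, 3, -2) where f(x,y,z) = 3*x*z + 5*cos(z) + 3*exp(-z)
(-6, 0, -3*exp(2) - 9 + 5*sin(2))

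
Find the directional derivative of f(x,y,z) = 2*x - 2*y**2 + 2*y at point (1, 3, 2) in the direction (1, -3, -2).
16*sqrt(14)/7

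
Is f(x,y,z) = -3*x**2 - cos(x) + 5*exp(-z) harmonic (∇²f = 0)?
No, ∇²f = cos(x) - 6 + 5*exp(-z)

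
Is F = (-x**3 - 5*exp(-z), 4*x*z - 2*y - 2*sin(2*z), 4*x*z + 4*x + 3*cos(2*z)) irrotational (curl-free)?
No, ∇×F = (-4*x + 4*cos(2*z), -4*z - 4 + 5*exp(-z), 4*z)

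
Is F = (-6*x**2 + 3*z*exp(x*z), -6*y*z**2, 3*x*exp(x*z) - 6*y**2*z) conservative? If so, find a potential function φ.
Yes, F is conservative. φ = -2*x**3 - 3*y**2*z**2 + 3*exp(x*z)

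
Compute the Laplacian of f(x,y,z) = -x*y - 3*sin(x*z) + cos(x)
3*x**2*sin(x*z) + 3*z**2*sin(x*z) - cos(x)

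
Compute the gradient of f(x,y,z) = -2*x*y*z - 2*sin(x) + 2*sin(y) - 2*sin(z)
(-2*y*z - 2*cos(x), -2*x*z + 2*cos(y), -2*x*y - 2*cos(z))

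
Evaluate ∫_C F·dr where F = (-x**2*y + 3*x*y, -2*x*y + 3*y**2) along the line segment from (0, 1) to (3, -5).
-189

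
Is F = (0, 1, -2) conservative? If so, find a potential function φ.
Yes, F is conservative. φ = y - 2*z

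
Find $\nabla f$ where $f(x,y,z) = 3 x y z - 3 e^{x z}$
(3*z*(y - exp(x*z)), 3*x*z, 3*x*(y - exp(x*z)))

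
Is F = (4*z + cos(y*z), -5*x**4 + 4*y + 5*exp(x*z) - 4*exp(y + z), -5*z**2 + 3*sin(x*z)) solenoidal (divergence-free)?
No, ∇·F = 3*x*cos(x*z) - 10*z - 4*exp(y + z) + 4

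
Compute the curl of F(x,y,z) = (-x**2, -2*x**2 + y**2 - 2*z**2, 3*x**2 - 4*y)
(4*z - 4, -6*x, -4*x)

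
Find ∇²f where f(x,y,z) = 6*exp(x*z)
6*(x**2 + z**2)*exp(x*z)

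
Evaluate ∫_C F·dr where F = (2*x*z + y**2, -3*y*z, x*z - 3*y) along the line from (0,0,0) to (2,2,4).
-4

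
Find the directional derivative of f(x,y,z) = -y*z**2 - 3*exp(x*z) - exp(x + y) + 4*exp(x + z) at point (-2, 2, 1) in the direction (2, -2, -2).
sqrt(3)*(-9 + 5*exp(2))*exp(-2)/3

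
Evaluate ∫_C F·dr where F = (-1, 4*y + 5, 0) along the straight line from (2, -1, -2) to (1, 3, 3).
37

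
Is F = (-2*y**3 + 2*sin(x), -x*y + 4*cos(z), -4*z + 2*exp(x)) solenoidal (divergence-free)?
No, ∇·F = -x + 2*cos(x) - 4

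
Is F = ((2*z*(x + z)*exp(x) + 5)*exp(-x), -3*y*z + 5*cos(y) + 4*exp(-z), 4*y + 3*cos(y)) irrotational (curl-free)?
No, ∇×F = (3*y - 3*sin(y) + 4 + 4*exp(-z), 2*x + 4*z, 0)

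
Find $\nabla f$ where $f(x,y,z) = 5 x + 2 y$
(5, 2, 0)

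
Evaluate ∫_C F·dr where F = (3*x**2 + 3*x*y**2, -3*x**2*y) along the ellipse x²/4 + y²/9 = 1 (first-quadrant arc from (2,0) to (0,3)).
-62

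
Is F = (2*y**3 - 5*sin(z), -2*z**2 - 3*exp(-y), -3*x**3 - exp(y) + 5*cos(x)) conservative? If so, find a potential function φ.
No, ∇×F = (4*z - exp(y), 9*x**2 + 5*sin(x) - 5*cos(z), -6*y**2) ≠ 0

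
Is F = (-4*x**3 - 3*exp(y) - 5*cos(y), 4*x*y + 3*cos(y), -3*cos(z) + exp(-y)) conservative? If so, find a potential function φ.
No, ∇×F = (-exp(-y), 0, 4*y + 3*exp(y) - 5*sin(y)) ≠ 0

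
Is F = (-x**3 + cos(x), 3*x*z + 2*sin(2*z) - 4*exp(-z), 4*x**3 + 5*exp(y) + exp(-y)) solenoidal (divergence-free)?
No, ∇·F = -3*x**2 - sin(x)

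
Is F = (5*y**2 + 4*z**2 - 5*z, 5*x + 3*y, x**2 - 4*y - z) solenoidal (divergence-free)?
No, ∇·F = 2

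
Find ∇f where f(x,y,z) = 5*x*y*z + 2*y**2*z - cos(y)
(5*y*z, 5*x*z + 4*y*z + sin(y), y*(5*x + 2*y))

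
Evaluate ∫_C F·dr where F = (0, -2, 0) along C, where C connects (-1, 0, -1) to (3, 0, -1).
0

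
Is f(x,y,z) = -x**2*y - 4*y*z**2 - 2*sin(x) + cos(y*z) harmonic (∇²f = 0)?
No, ∇²f = -y**2*cos(y*z) - 10*y - z**2*cos(y*z) + 2*sin(x)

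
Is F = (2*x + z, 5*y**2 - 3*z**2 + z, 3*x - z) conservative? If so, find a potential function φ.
No, ∇×F = (6*z - 1, -2, 0) ≠ 0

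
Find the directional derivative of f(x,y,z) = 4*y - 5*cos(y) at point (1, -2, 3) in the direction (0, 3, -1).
3*sqrt(10)*(4 - 5*sin(2))/10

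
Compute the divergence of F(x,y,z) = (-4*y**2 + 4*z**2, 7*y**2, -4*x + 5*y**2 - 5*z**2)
14*y - 10*z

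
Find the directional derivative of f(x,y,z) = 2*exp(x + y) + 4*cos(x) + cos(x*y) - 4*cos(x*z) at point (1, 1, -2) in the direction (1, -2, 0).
sqrt(5)*(-2*exp(2) - 3*sin(1) + 8*sin(2))/5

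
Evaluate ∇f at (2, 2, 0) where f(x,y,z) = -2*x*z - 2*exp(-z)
(0, 0, -2)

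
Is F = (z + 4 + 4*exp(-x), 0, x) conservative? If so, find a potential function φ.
Yes, F is conservative. φ = x*z + 4*x - 4*exp(-x)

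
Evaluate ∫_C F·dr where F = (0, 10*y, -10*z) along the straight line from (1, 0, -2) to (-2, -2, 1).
35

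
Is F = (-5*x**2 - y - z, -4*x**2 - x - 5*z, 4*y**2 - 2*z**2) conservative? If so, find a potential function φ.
No, ∇×F = (8*y + 5, -1, -8*x) ≠ 0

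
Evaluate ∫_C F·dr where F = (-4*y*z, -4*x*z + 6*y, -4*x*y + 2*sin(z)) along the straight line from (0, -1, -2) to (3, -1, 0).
-2 + 2*cos(2)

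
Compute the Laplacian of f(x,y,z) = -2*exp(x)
-2*exp(x)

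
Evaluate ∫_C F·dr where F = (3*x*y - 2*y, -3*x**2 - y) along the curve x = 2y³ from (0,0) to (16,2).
2722/7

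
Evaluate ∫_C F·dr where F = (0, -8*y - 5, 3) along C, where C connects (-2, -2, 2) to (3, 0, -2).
-6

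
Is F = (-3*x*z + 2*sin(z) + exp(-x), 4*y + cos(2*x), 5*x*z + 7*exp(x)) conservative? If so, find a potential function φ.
No, ∇×F = (0, -3*x - 5*z - 7*exp(x) + 2*cos(z), -2*sin(2*x)) ≠ 0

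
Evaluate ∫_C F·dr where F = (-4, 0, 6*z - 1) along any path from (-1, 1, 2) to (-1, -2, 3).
14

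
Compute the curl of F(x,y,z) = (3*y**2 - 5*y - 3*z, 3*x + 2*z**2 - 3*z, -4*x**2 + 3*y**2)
(6*y - 4*z + 3, 8*x - 3, 8 - 6*y)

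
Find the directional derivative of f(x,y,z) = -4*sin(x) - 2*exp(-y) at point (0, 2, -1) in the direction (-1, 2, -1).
2*sqrt(6)*(1 + exp(2))*exp(-2)/3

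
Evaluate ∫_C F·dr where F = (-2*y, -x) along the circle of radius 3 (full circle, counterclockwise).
9*pi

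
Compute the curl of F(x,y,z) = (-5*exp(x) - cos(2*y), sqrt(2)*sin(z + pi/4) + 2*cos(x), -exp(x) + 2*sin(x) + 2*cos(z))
(-sqrt(2)*cos(z + pi/4), exp(x) - 2*cos(x), -2*sin(x) - 2*sin(2*y))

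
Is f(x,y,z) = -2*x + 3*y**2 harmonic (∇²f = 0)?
No, ∇²f = 6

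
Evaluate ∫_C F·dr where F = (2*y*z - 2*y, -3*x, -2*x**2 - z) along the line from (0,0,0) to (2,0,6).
-34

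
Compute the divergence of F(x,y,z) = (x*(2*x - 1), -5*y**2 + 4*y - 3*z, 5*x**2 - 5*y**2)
4*x - 10*y + 3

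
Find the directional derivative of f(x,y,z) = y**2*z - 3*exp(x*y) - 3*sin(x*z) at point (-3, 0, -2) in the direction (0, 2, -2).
9*sqrt(2)*(1 - cos(6))/2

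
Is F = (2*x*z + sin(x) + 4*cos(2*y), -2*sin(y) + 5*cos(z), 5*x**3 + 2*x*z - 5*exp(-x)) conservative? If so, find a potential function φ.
No, ∇×F = (5*sin(z), -15*x**2 + 2*x - 2*z - 5*exp(-x), 8*sin(2*y)) ≠ 0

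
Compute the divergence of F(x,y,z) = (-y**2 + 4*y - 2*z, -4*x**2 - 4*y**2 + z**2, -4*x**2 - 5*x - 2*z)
-8*y - 2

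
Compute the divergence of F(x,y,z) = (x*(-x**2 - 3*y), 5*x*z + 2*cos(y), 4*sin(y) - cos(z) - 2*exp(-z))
-3*x**2 - 3*y - 2*sin(y) + sin(z) + 2*exp(-z)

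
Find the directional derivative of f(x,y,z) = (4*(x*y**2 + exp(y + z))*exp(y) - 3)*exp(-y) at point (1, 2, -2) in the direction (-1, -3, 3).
sqrt(19)*(-64*exp(2) - 9)*exp(-2)/19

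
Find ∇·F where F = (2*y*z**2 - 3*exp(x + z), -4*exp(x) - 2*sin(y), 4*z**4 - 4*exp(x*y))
16*z**3 - 3*exp(x + z) - 2*cos(y)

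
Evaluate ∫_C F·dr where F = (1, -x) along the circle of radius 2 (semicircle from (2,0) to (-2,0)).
-2*pi - 4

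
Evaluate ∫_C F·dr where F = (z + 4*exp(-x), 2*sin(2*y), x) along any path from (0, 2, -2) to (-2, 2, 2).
-4*exp(2)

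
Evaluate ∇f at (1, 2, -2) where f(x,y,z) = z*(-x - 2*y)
(2, 4, -5)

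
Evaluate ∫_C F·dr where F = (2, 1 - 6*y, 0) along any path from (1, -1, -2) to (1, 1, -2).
2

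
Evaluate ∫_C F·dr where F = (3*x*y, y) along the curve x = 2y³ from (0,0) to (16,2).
4622/7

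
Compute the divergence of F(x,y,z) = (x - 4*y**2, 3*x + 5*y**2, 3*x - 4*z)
10*y - 3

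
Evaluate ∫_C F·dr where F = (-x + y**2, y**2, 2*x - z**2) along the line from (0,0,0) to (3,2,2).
11/2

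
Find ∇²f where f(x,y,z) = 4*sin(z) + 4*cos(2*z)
-4*sin(z) - 16*cos(2*z)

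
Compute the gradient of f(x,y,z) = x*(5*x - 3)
(10*x - 3, 0, 0)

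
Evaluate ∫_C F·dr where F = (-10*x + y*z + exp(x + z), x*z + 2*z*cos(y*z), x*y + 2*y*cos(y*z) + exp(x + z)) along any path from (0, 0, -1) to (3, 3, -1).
-54 - exp(-1) - 2*sin(3) + exp(2)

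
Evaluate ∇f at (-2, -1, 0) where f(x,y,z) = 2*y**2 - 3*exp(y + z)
(0, -4 - 3*exp(-1), -3*exp(-1))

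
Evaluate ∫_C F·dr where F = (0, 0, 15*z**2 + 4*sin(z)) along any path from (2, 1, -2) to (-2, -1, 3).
4*cos(2) - 4*cos(3) + 175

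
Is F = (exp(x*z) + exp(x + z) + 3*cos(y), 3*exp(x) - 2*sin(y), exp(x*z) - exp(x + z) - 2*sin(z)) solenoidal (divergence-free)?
No, ∇·F = x*exp(x*z) + z*exp(x*z) - 2*cos(y) - 2*cos(z)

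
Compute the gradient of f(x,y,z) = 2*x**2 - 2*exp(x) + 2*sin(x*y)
(4*x + 2*y*cos(x*y) - 2*exp(x), 2*x*cos(x*y), 0)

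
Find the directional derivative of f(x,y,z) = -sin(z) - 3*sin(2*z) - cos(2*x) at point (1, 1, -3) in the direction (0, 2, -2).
sqrt(2)*(cos(3) + 6*cos(6))/2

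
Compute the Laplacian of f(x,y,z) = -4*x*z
0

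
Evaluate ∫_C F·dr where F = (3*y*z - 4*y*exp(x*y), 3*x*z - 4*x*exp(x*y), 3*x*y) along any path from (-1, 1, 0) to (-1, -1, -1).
-8*sinh(1) - 3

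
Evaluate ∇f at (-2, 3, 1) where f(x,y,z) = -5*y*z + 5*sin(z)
(0, -5, -15 + 5*cos(1))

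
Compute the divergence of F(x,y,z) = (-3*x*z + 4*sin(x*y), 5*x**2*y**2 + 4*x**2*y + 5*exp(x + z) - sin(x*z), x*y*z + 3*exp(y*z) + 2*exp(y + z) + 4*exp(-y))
10*x**2*y + 4*x**2 + x*y + 3*y*exp(y*z) + 4*y*cos(x*y) - 3*z + 2*exp(y + z)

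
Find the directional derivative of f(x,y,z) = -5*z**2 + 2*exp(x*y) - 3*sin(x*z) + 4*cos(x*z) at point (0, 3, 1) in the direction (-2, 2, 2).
-13*sqrt(3)/3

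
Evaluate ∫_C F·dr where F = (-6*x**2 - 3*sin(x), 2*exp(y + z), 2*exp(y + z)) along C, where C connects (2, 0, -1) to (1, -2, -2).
-2*exp(-1) + 2*exp(-4) - 3*cos(2) + 3*cos(1) + 14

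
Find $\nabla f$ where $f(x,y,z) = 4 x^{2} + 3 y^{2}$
(8*x, 6*y, 0)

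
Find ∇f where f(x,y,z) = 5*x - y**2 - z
(5, -2*y, -1)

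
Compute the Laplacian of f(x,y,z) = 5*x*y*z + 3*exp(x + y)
6*exp(x + y)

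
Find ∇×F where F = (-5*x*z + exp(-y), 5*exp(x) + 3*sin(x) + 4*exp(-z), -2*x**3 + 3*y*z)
(3*z + 4*exp(-z), x*(6*x - 5), 5*exp(x) + 3*cos(x) + exp(-y))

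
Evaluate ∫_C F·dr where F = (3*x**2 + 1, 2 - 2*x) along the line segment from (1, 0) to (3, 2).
24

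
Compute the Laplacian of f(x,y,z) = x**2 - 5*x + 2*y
2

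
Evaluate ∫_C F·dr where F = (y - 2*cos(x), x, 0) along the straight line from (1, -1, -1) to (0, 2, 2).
1 + 2*sin(1)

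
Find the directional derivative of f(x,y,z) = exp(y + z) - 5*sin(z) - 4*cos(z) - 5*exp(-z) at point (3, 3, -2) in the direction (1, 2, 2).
-8*sin(2)/3 - 10*cos(2)/3 + 4*E/3 + 10*exp(2)/3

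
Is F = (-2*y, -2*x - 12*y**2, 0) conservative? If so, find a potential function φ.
Yes, F is conservative. φ = 2*y*(-x - 2*y**2)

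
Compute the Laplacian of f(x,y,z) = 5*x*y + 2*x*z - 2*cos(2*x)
8*cos(2*x)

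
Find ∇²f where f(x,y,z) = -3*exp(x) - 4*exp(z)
-3*exp(x) - 4*exp(z)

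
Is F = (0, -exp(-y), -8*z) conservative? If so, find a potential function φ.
Yes, F is conservative. φ = -4*z**2 + exp(-y)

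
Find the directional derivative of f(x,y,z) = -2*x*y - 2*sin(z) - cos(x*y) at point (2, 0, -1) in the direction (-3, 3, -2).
2*sqrt(22)*(-3 + cos(1))/11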